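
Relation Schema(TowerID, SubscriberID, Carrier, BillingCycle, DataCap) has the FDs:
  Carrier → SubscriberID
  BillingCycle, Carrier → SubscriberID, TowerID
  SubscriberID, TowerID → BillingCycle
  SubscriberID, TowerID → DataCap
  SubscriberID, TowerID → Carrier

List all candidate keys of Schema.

{BillingCycle, Carrier}, {Carrier, TowerID}, {SubscriberID, TowerID}

{BillingCycle, Carrier}⁺ = {BillingCycle, Carrier, DataCap, SubscriberID, TowerID} — all of the relation — so {BillingCycle, Carrier} is a candidate key.
{Carrier, TowerID}⁺ = {BillingCycle, Carrier, DataCap, SubscriberID, TowerID} — all of the relation — so {Carrier, TowerID} is a candidate key.
{SubscriberID, TowerID}⁺ = {BillingCycle, Carrier, DataCap, SubscriberID, TowerID} — all of the relation — so {SubscriberID, TowerID} is a candidate key.
These are minimal and exhaustive — every other superkey contains one of them.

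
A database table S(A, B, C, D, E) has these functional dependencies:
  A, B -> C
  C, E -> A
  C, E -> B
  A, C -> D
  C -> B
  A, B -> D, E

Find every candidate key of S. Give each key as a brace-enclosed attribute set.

{A, B}, {A, C}, {C, E}

Closure of {A, B} is {A, B, C, D, E}, the whole schema; {A, B} is a candidate key.
Closure of {A, C} is {A, B, C, D, E}, the whole schema; {A, C} is a candidate key.
Closure of {C, E} is {A, B, C, D, E}, the whole schema; {C, E} is a candidate key.
No proper subset of any of these is a key, and no other minimal superkey exists.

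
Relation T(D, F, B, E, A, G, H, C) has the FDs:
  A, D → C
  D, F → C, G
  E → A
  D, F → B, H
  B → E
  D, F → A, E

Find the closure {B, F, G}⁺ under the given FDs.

{A, B, E, F, G}

Start with {B, F, G}.
B → E applies; add {E} → now {B, E, F, G}.
E → A applies; add {A} → now {A, B, E, F, G}.
No further FD applies.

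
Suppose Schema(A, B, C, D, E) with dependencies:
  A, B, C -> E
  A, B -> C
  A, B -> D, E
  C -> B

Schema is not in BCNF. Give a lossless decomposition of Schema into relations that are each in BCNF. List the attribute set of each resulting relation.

Candidate keys of the original relation: {A, B}, {A, C}.
Within {A, B, C, D, E}: {C}⁺ ∩ {A, B, C, D, E} = {B, C}, not the whole set, so C -> B violates BCNF; decompose into {B, C} and {A, C, D, E}.
{B, C} has no BCNF violation.
{A, C, D, E} has no BCNF violation.

{A, C, D, E}; {B, C}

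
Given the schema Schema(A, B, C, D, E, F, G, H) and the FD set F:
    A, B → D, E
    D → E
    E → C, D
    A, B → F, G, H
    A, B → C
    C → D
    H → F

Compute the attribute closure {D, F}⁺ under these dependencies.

{C, D, E, F}

Start with {D, F}.
D → E applies; add {E} → now {D, E, F}.
E → C, D applies; add {C} → now {C, D, E, F}.
No further FD applies.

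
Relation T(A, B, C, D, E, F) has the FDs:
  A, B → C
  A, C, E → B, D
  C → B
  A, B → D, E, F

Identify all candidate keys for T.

{A} never appears on the right of any FD, so every key must include it.
{A, B} is a candidate key since {A, B}⁺ = {A, B, C, D, E, F} covers every attribute.
{A, C} is a candidate key since {A, C}⁺ = {A, B, C, D, E, F} covers every attribute.
No proper subset of any of these is a key, and no other minimal superkey exists.

{A, B}, {A, C}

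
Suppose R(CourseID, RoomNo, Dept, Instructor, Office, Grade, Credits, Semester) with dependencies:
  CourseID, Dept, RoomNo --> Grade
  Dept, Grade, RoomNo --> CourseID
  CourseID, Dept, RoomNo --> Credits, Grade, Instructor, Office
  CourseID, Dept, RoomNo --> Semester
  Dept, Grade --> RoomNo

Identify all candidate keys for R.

{CourseID, Dept, RoomNo}, {Dept, Grade}

Attributes never on any right-hand side: {Dept} — every candidate key must contain it.
{Dept, Grade} is a candidate key since {Dept, Grade}⁺ = {CourseID, Credits, Dept, Grade, Instructor, Office, RoomNo, Semester} covers every attribute.
{CourseID, Dept, RoomNo} is a candidate key since {CourseID, Dept, RoomNo}⁺ = {CourseID, Credits, Dept, Grade, Instructor, Office, RoomNo, Semester} covers every attribute.
These are minimal and exhaustive — every other superkey contains one of them.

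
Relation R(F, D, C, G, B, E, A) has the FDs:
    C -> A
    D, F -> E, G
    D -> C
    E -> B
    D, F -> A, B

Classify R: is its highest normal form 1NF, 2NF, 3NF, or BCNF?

Candidate key: {D, F}. Prime attributes: {D, F}.
For C -> A we have {C}⁺ = {A, C}; {C} is not a superkey, so BCNF fails.
C -> A has non-prime {A} on the right and a non-superkey on the left, so 3NF fails.
The proper key subset {D} of {D, F} determines non-prime {A, C}, so the relation is not even in 2NF.

1NF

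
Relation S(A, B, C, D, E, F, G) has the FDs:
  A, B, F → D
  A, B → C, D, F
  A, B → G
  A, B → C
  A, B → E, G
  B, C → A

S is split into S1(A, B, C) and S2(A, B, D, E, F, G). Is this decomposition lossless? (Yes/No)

Yes

S1 ∩ S2 = {A, B}; its closure under F is {A, B, C, D, E, F, G}.
This includes all of S1, so the common attributes are a superkey of S1 — the join is lossless.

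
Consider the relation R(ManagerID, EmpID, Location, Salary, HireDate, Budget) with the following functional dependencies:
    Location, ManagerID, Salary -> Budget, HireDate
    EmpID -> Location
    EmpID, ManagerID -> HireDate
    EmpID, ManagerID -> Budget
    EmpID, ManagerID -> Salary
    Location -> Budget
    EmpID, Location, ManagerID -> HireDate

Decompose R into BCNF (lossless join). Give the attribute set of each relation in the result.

{Budget, Location}; {EmpID, Location}; {EmpID, ManagerID, Salary}; {HireDate, Location, ManagerID, Salary}

Candidate key of the original relation: {EmpID, ManagerID}.
In {Budget, EmpID, HireDate, Location, ManagerID, Salary}, {Location, ManagerID, Salary} is not a superkey ({Location, ManagerID, Salary}⁺ restricted to this set is {Budget, HireDate, Location, ManagerID, Salary}), so split on Location, ManagerID, Salary -> Budget, HireDate into {Budget, HireDate, Location, ManagerID, Salary} and {EmpID, Location, ManagerID, Salary}.
In {Budget, HireDate, Location, ManagerID, Salary}, {Location} is not a superkey ({Location}⁺ restricted to this set is {Budget, Location}), so split on Location -> Budget into {Budget, Location} and {HireDate, Location, ManagerID, Salary}.
{Budget, Location} is in BCNF.
{HireDate, Location, ManagerID, Salary} is in BCNF.
In {EmpID, Location, ManagerID, Salary}, {EmpID} is not a superkey ({EmpID}⁺ restricted to this set is {EmpID, Location}), so split on EmpID -> Location into {EmpID, Location} and {EmpID, ManagerID, Salary}.
{EmpID, Location} is in BCNF.
{EmpID, ManagerID, Salary} is in BCNF.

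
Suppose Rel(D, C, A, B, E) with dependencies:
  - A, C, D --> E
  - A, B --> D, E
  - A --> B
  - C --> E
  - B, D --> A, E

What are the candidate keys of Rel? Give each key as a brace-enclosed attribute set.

{A, C}, {B, C, D}

Attributes never on any right-hand side: {C} — every candidate key must contain it.
Closure of {A, C} is {A, B, C, D, E}, the whole schema; {A, C} is a candidate key.
Closure of {B, C, D} is {A, B, C, D, E}, the whole schema; {B, C, D} is a candidate key.
No proper subset of any of these is a key, and no other minimal superkey exists.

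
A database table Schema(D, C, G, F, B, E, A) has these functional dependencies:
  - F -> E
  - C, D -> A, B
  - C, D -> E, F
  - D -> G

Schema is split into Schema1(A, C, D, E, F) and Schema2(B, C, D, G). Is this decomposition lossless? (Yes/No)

The shared attributes are {C, D} and {C, D}⁺ = {A, B, C, D, E, F, G}.
Since Schema1 ⊆ {A, B, C, D, E, F, G}, the intersection is a superkey of Schema1; the decomposition is lossless.

Yes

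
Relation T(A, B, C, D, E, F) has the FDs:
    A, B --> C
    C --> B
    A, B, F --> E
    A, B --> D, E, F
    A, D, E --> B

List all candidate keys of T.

{A, B}, {A, C}, {A, D, E}

Attributes never on any right-hand side: {A} — every candidate key must contain it.
{A, B}⁺ = {A, B, C, D, E, F}, which is every attribute, so {A, B} is a candidate key.
{A, C}⁺ = {A, B, C, D, E, F}, which is every attribute, so {A, C} is a candidate key.
{A, D, E}⁺ = {A, B, C, D, E, F}, which is every attribute, so {A, D, E} is a candidate key.
These are minimal and exhaustive — every other superkey contains one of them.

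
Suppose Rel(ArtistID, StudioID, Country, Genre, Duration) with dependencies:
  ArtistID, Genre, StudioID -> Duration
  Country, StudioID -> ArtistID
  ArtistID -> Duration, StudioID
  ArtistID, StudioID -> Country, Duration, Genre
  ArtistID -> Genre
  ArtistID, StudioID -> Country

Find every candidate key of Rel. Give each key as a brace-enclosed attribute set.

{ArtistID}, {Country, StudioID}

{ArtistID}⁺ = {ArtistID, Country, Duration, Genre, StudioID}, which is every attribute, so {ArtistID} is a candidate key.
{Country, StudioID}⁺ = {ArtistID, Country, Duration, Genre, StudioID}, which is every attribute, so {Country, StudioID} is a candidate key.
No proper subset of any of these is a key, and no other minimal superkey exists.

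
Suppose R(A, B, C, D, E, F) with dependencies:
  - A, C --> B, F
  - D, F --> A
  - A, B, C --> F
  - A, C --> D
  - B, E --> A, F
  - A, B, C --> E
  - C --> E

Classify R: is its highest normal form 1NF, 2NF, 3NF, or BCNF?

1NF

Candidate keys: {A, C}, {B, C}, {C, D, F}. Prime attributes: {A, B, C, D, F}.
D, F --> A: {D, F}⁺ = {A, D, F}, which is not all of the attributes, so the left side is not a superkey — BCNF is violated.
Because {E} is non-prime and the left side of C --> E is not a superkey, the relation is not in 3NF.
The proper key subset {C} of {A, C} determines non-prime {E}, so the relation is not even in 2NF.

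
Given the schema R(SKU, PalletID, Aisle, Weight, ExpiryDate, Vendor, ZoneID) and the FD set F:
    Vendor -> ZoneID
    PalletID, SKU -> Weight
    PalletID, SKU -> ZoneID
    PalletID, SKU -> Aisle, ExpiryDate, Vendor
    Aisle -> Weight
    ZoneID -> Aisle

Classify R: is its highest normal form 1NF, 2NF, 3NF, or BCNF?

Candidate key: {PalletID, SKU}. Prime attributes: {PalletID, SKU}.
Vendor -> ZoneID breaks BCNF: {Vendor}⁺ = {Aisle, Vendor, Weight, ZoneID}, so {Vendor} is not a superkey.
Because {ZoneID} is non-prime and the left side of Vendor -> ZoneID is not a superkey, the relation is not in 3NF.
Checking every proper subset of each key, none determines a non-prime attribute — 2NF is satisfied.

2NF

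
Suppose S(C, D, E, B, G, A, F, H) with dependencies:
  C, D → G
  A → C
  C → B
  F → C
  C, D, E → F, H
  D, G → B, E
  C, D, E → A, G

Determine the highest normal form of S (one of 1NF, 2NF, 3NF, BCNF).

1NF

Candidate keys: {A, D}, {C, D}, {D, F}. Prime attributes: {A, C, D, F}.
A → C: {A}⁺ = {A, B, C}, which is not all of the attributes, so the left side is not a superkey — BCNF is violated.
C → B has non-prime {B} on the right and a non-superkey on the left, so 3NF fails.
The proper key subset {A} of {A, D} determines non-prime {B}, so the relation is not even in 2NF.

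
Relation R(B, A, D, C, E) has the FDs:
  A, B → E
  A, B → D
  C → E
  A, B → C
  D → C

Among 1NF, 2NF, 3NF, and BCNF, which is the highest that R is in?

Candidate key: {A, B}. Prime attributes: {A, B}.
For C → E we have {C}⁺ = {C, E}; {C} is not a superkey, so BCNF fails.
C → E has non-prime {E} on the right and a non-superkey on the left, so 3NF fails.
Checking every proper subset of each key, none determines a non-prime attribute — 2NF is satisfied.

2NF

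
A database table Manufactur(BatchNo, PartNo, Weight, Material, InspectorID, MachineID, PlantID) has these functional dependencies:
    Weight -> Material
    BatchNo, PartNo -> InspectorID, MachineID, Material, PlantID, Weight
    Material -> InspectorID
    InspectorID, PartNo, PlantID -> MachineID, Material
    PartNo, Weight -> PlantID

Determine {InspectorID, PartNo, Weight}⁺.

Start with {InspectorID, PartNo, Weight}.
Weight -> Material applies; add {Material} → now {InspectorID, Material, PartNo, Weight}.
PartNo, Weight -> PlantID applies; add {PlantID} → now {InspectorID, Material, PartNo, PlantID, Weight}.
InspectorID, PartNo, PlantID -> MachineID, Material applies; add {MachineID} → now {InspectorID, MachineID, Material, PartNo, PlantID, Weight}.
No further FD applies.

{InspectorID, MachineID, Material, PartNo, PlantID, Weight}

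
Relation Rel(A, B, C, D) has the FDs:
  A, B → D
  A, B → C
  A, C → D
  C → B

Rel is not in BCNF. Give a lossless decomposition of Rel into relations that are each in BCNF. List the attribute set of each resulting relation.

Candidate keys of the original relation: {A, B}, {A, C}.
{A, B, C, D}: {C} determines {B, C} here but is not a superkey — split on C → B, giving {B, C} and {A, C, D}.
{B, C} is in BCNF.
{A, C, D} is in BCNF.

{A, C, D}; {B, C}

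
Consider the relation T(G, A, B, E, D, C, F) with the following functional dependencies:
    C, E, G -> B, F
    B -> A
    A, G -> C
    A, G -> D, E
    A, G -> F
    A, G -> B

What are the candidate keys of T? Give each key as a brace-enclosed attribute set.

{A, G}, {B, G}, {C, E, G}

{G} never appears on the right of any FD, so every key must include it.
{A, G}⁺ = {A, B, C, D, E, F, G} — all of the relation — so {A, G} is a candidate key.
{B, G}⁺ = {A, B, C, D, E, F, G} — all of the relation — so {B, G} is a candidate key.
{C, E, G}⁺ = {A, B, C, D, E, F, G} — all of the relation — so {C, E, G} is a candidate key.
No proper subset of any of these is a key, and no other minimal superkey exists.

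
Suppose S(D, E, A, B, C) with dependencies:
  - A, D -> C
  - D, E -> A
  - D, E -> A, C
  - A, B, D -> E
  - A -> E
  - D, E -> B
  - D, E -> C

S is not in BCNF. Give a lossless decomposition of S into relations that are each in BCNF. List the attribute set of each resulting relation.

Candidate keys of the original relation: {A, D}, {D, E}.
Within {A, B, C, D, E}: {A}⁺ ∩ {A, B, C, D, E} = {A, E}, not the whole set, so A -> E violates BCNF; decompose into {A, E} and {A, B, C, D}.
{A, E} is in BCNF.
{A, B, C, D} is in BCNF.

{A, B, C, D}; {A, E}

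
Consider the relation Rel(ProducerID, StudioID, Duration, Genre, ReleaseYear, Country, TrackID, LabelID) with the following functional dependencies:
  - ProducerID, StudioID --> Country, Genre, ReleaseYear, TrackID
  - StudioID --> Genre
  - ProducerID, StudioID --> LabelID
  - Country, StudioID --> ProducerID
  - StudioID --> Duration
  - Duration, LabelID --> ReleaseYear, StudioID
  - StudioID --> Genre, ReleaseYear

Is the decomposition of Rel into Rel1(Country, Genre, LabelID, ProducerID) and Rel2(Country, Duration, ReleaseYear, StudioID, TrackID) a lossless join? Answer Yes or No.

Rel1 ∩ Rel2 = {Country}; its closure under F is {Country}.
The closure covers neither Rel1 nor Rel2 entirely; the join is not lossless.

No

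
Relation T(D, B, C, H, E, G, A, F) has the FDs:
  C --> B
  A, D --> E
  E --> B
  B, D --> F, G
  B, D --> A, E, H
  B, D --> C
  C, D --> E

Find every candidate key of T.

Attributes never on any right-hand side: {D} — every candidate key must contain it.
Closure of {A, D} is {A, B, C, D, E, F, G, H}, the whole schema; {A, D} is a candidate key.
Closure of {B, D} is {A, B, C, D, E, F, G, H}, the whole schema; {B, D} is a candidate key.
Closure of {C, D} is {A, B, C, D, E, F, G, H}, the whole schema; {C, D} is a candidate key.
Closure of {D, E} is {A, B, C, D, E, F, G, H}, the whole schema; {D, E} is a candidate key.
These are minimal and exhaustive — every other superkey contains one of them.

{A, D}, {B, D}, {C, D}, {D, E}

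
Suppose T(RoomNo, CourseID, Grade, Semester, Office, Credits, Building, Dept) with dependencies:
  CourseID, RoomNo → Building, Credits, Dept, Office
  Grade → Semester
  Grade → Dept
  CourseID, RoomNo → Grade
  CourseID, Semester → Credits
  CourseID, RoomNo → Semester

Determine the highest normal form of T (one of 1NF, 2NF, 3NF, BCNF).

2NF

Candidate key: {CourseID, RoomNo}. Prime attributes: {CourseID, RoomNo}.
For Grade → Semester we have {Grade}⁺ = {Dept, Grade, Semester}; {Grade} is not a superkey, so BCNF fails.
Because {Semester} is non-prime and the left side of Grade → Semester is not a superkey, the relation is not in 3NF.
Checking every proper subset of each key, none determines a non-prime attribute — 2NF is satisfied.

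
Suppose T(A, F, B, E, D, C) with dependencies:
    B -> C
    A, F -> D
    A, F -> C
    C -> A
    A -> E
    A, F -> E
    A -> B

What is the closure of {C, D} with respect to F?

Start with {C, D}.
C -> A applies; add {A} → now {A, C, D}.
A -> E applies; add {E} → now {A, C, D, E}.
A -> B applies; add {B} → now {A, B, C, D, E}.
No further FD applies.

{A, B, C, D, E}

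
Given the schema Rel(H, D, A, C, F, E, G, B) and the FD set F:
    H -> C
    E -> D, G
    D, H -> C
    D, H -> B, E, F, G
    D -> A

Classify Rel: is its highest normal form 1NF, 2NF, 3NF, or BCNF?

Candidate keys: {D, H}, {E, H}. Prime attributes: {D, E, H}.
H -> C breaks BCNF: {H}⁺ = {C, H}, so {H} is not a superkey.
Because {C} is non-prime and the left side of H -> C is not a superkey, the relation is not in 3NF.
The proper key subset {D} of {D, H} determines non-prime {A}, so the relation is not even in 2NF.

1NF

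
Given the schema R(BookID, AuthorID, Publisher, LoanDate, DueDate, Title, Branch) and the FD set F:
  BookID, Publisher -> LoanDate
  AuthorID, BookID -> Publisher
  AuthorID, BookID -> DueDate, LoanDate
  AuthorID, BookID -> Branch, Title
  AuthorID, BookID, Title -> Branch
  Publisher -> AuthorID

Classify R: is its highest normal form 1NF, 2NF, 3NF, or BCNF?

3NF

Candidate keys: {AuthorID, BookID}, {BookID, Publisher}. Prime attributes: {AuthorID, BookID, Publisher}.
For Publisher -> AuthorID we have {Publisher}⁺ = {AuthorID, Publisher}; {Publisher} is not a superkey, so BCNF fails.
Since {AuthorID} ⊆ prime attributes and every other non-superkey FD also has a prime right side, the schema is in 3NF.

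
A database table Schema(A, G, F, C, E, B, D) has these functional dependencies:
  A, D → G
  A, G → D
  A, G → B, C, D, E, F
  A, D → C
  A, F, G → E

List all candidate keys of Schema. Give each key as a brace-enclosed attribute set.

{A, D}, {A, G}

Attributes never on any right-hand side: {A} — every candidate key must contain it.
{A, D}⁺ = {A, B, C, D, E, F, G} — all of the relation — so {A, D} is a candidate key.
{A, G}⁺ = {A, B, C, D, E, F, G} — all of the relation — so {A, G} is a candidate key.
These are minimal and exhaustive — every other superkey contains one of them.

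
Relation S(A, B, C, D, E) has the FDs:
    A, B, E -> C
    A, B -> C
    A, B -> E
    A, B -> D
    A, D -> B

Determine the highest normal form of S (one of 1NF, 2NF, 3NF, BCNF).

BCNF

Candidate keys: {A, B}, {A, D}. Prime attributes: {A, B, D}.
The left-hand side of every FD is a superkey, so BCNF is satisfied.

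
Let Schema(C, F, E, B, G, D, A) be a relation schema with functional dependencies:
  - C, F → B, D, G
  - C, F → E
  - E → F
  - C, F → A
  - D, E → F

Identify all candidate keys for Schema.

{C, E}, {C, F}

No FD produces {C}, so it must be in every candidate key.
{C, E} is a candidate key since {C, E}⁺ = {A, B, C, D, E, F, G} covers every attribute.
{C, F} is a candidate key since {C, F}⁺ = {A, B, C, D, E, F, G} covers every attribute.
These are minimal and exhaustive — every other superkey contains one of them.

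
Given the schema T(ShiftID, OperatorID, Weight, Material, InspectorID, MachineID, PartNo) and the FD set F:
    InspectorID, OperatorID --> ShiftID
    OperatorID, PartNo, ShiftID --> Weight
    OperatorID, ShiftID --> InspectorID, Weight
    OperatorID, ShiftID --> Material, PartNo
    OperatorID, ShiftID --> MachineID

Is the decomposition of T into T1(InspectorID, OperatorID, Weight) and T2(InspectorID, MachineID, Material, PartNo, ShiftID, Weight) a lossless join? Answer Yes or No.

The shared attributes are {InspectorID, Weight} and {InspectorID, Weight}⁺ = {InspectorID, Weight}.
The closure covers neither T1 nor T2 entirely; the join is not lossless.

No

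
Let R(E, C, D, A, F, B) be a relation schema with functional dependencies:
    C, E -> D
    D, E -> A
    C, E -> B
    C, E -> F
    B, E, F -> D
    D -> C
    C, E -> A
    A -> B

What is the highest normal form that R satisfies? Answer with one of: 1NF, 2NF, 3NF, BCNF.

3NF

Candidate keys: {A, E, F}, {B, E, F}, {C, E}, {D, E}. Prime attributes: {A, B, C, D, E, F}.
For D -> C we have {D}⁺ = {C, D}; {D} is not a superkey, so BCNF fails.
Its right-hand attributes {C} are all prime, as are those of every other non-superkey FD — the relation is in 3NF.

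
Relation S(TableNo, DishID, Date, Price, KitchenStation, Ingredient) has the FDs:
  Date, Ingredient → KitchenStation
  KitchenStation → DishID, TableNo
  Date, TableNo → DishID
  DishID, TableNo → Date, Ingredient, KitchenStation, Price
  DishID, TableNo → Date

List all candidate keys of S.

{KitchenStation}⁺ = {Date, DishID, Ingredient, KitchenStation, Price, TableNo}, which is every attribute, so {KitchenStation} is a candidate key.
{Date, Ingredient}⁺ = {Date, DishID, Ingredient, KitchenStation, Price, TableNo}, which is every attribute, so {Date, Ingredient} is a candidate key.
{Date, TableNo}⁺ = {Date, DishID, Ingredient, KitchenStation, Price, TableNo}, which is every attribute, so {Date, TableNo} is a candidate key.
{DishID, TableNo}⁺ = {Date, DishID, Ingredient, KitchenStation, Price, TableNo}, which is every attribute, so {DishID, TableNo} is a candidate key.
No proper subset of any of these is a key, and no other minimal superkey exists.

{Date, Ingredient}, {Date, TableNo}, {DishID, TableNo}, {KitchenStation}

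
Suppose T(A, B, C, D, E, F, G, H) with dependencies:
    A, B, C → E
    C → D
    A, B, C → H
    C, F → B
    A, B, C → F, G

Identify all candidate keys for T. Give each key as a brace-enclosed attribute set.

Attributes never on any right-hand side: {A, C} — every candidate key must contain all of them.
{A, B, C} is a candidate key since {A, B, C}⁺ = {A, B, C, D, E, F, G, H} covers every attribute.
{A, C, F} is a candidate key since {A, C, F}⁺ = {A, B, C, D, E, F, G, H} covers every attribute.
No proper subset of any of these is a key, and no other minimal superkey exists.

{A, B, C}, {A, C, F}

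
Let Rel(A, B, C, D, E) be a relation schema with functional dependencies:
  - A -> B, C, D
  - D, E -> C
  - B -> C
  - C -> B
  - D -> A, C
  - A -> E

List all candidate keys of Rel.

{A}⁺ = {A, B, C, D, E}, which is every attribute, so {A} is a candidate key.
{D}⁺ = {A, B, C, D, E}, which is every attribute, so {D} is a candidate key.
No proper subset of any of these is a key, and no other minimal superkey exists.

{A}, {D}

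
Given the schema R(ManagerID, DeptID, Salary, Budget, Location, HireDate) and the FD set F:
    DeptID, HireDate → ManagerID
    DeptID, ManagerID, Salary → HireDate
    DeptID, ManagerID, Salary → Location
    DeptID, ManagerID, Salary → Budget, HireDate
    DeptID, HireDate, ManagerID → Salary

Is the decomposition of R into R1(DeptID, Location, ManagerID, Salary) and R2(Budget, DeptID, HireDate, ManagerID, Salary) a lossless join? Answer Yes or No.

The shared attributes are {DeptID, ManagerID, Salary} and {DeptID, ManagerID, Salary}⁺ = {Budget, DeptID, HireDate, Location, ManagerID, Salary}.
R1 is contained in that closure, so R1 ∩ R2 → R1 holds and the join is lossless.

Yes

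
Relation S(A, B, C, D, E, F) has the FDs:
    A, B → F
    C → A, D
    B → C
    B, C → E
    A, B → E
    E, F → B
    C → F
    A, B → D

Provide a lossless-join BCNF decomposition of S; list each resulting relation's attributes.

{A, C, D, F}; {B, C, E}

Candidate keys of the original relation: {B}, {C, E}, {E, F}.
In {A, B, C, D, E, F}, {C} is not a superkey ({C}⁺ restricted to this set is {A, C, D, F}), so split on C → A, D, F into {A, C, D, F} and {B, C, E}.
{A, C, D, F} has no BCNF violation.
{B, C, E} has no BCNF violation.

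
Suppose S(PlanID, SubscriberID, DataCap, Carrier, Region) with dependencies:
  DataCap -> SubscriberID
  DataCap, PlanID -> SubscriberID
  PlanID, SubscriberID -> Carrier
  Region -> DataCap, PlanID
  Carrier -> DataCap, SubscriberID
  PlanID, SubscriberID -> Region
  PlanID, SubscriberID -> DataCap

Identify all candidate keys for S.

{Region}⁺ = {Carrier, DataCap, PlanID, Region, SubscriberID}, which is every attribute, so {Region} is a candidate key.
{Carrier, PlanID}⁺ = {Carrier, DataCap, PlanID, Region, SubscriberID}, which is every attribute, so {Carrier, PlanID} is a candidate key.
{DataCap, PlanID}⁺ = {Carrier, DataCap, PlanID, Region, SubscriberID}, which is every attribute, so {DataCap, PlanID} is a candidate key.
{PlanID, SubscriberID}⁺ = {Carrier, DataCap, PlanID, Region, SubscriberID}, which is every attribute, so {PlanID, SubscriberID} is a candidate key.
No proper subset of any of these is a key, and no other minimal superkey exists.

{Carrier, PlanID}, {DataCap, PlanID}, {PlanID, SubscriberID}, {Region}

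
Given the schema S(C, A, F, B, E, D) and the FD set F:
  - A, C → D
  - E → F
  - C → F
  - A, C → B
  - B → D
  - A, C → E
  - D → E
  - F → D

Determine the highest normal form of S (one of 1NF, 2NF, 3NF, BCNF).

1NF

Candidate key: {A, C}. Prime attributes: {A, C}.
For E → F we have {E}⁺ = {D, E, F}; {E} is not a superkey, so BCNF fails.
E → F has non-prime {F} on the right and a non-superkey on the left, so 3NF fails.
{C} is a proper subset of the key {A, C}, and {C}⁺ contains the non-prime attributes {D, E, F} — a partial dependency, so 2NF is violated.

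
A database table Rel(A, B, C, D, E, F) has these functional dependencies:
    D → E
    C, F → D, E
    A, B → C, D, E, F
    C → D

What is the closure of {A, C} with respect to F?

Start with {A, C}.
C → D applies; add {D} → now {A, C, D}.
D → E applies; add {E} → now {A, C, D, E}.
No further FD applies.

{A, C, D, E}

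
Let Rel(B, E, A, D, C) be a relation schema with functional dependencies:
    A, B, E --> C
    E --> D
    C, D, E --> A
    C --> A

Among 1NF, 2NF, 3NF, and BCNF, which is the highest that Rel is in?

Candidate keys: {A, B, E}, {B, C, E}. Prime attributes: {A, B, C, E}.
E --> D: {E}⁺ = {D, E}, which is not all of the attributes, so the left side is not a superkey — BCNF is violated.
Because {D} is non-prime and the left side of E --> D is not a superkey, the relation is not in 3NF.
The proper key subset {E} of {A, B, E} determines non-prime {D}, so the relation is not even in 2NF.

1NF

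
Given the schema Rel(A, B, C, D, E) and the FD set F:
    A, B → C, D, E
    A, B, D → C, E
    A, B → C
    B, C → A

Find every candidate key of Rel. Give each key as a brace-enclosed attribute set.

Attributes never on any right-hand side: {B} — every candidate key must contain it.
{A, B} is a candidate key since {A, B}⁺ = {A, B, C, D, E} covers every attribute.
{B, C} is a candidate key since {B, C}⁺ = {A, B, C, D, E} covers every attribute.
No proper subset of any of these is a key, and no other minimal superkey exists.

{A, B}, {B, C}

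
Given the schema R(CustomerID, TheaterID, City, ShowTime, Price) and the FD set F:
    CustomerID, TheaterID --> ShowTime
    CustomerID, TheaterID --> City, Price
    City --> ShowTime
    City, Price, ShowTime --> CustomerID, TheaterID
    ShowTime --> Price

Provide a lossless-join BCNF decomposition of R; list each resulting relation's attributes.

Candidate keys of the original relation: {City}, {CustomerID, TheaterID}.
Within {City, CustomerID, Price, ShowTime, TheaterID}: {ShowTime}⁺ ∩ {City, CustomerID, Price, ShowTime, TheaterID} = {Price, ShowTime}, not the whole set, so ShowTime --> Price violates BCNF; decompose into {Price, ShowTime} and {City, CustomerID, ShowTime, TheaterID}.
{Price, ShowTime} has no BCNF violation.
{City, CustomerID, ShowTime, TheaterID} has no BCNF violation.

{City, CustomerID, ShowTime, TheaterID}; {Price, ShowTime}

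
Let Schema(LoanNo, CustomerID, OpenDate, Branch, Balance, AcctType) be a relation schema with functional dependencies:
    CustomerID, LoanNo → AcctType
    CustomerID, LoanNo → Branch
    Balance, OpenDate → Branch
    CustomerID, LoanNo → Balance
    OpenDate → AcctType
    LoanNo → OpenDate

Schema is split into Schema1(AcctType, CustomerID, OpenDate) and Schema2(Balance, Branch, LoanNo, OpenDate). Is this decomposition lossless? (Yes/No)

No

Common attributes: {OpenDate}; their closure is {AcctType, OpenDate}.
Neither Schema1 nor Schema2 is contained in that closure, so the decomposition is lossy.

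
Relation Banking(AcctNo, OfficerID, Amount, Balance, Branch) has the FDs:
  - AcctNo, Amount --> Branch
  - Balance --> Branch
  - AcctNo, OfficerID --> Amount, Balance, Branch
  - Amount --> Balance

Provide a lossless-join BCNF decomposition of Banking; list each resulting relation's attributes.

Candidate key of the original relation: {AcctNo, OfficerID}.
{AcctNo, Amount, Balance, Branch, OfficerID}: {AcctNo, Amount} determines {AcctNo, Amount, Balance, Branch} here but is not a superkey — split on AcctNo, Amount --> Balance, Branch, giving {AcctNo, Amount, Balance, Branch} and {AcctNo, Amount, OfficerID}.
{AcctNo, Amount, Balance, Branch}: {Balance} determines {Balance, Branch} here but is not a superkey — split on Balance --> Branch, giving {Balance, Branch} and {AcctNo, Amount, Balance}.
{Balance, Branch} is in BCNF.
{AcctNo, Amount, Balance}: {Amount} determines {Amount, Balance} here but is not a superkey — split on Amount --> Balance, giving {Amount, Balance} and {AcctNo, Amount}.
{Amount, Balance} is in BCNF.
{AcctNo, Amount} is in BCNF.
{AcctNo, Amount, OfficerID} is in BCNF.

{AcctNo, Amount, OfficerID}; {Amount, Balance}; {Balance, Branch}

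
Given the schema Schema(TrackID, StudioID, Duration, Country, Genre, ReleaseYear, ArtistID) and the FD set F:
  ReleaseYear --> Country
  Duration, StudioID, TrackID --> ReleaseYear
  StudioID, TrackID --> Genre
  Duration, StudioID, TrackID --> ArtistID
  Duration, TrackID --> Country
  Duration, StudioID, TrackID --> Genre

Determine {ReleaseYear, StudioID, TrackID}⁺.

{Country, Genre, ReleaseYear, StudioID, TrackID}

Start with {ReleaseYear, StudioID, TrackID}.
ReleaseYear --> Country applies; add {Country} → now {Country, ReleaseYear, StudioID, TrackID}.
StudioID, TrackID --> Genre applies; add {Genre} → now {Country, Genre, ReleaseYear, StudioID, TrackID}.
No further FD applies.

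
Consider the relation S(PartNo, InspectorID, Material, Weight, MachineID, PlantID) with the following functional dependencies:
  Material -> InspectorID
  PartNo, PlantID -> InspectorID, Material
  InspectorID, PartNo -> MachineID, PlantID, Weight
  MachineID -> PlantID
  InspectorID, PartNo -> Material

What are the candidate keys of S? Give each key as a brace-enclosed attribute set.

{InspectorID, PartNo}, {MachineID, PartNo}, {Material, PartNo}, {PartNo, PlantID}

No FD produces {PartNo}, so it must be in every candidate key.
{InspectorID, PartNo}⁺ = {InspectorID, MachineID, Material, PartNo, PlantID, Weight}, which is every attribute, so {InspectorID, PartNo} is a candidate key.
{MachineID, PartNo}⁺ = {InspectorID, MachineID, Material, PartNo, PlantID, Weight}, which is every attribute, so {MachineID, PartNo} is a candidate key.
{Material, PartNo}⁺ = {InspectorID, MachineID, Material, PartNo, PlantID, Weight}, which is every attribute, so {Material, PartNo} is a candidate key.
{PartNo, PlantID}⁺ = {InspectorID, MachineID, Material, PartNo, PlantID, Weight}, which is every attribute, so {PartNo, PlantID} is a candidate key.
These are minimal and exhaustive — every other superkey contains one of them.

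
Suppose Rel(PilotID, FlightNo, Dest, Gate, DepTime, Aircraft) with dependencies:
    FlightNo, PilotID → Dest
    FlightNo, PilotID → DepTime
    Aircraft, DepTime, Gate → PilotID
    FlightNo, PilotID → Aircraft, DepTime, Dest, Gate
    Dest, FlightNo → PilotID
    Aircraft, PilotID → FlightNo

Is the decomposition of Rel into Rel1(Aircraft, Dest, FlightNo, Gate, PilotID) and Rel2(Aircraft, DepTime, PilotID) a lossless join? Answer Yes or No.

The shared attributes are {Aircraft, PilotID} and {Aircraft, PilotID}⁺ = {Aircraft, DepTime, Dest, FlightNo, Gate, PilotID}.
Rel1 is contained in that closure, so Rel1 ∩ Rel2 → Rel1 holds and the join is lossless.

Yes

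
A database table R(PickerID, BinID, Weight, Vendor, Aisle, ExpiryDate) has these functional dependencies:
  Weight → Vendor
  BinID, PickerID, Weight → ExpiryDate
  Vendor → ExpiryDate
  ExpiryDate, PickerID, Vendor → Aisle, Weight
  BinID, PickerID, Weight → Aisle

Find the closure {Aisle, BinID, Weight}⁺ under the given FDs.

{Aisle, BinID, ExpiryDate, Vendor, Weight}

Start with {Aisle, BinID, Weight}.
Weight → Vendor applies; add {Vendor} → now {Aisle, BinID, Vendor, Weight}.
Vendor → ExpiryDate applies; add {ExpiryDate} → now {Aisle, BinID, ExpiryDate, Vendor, Weight}.
No further FD applies.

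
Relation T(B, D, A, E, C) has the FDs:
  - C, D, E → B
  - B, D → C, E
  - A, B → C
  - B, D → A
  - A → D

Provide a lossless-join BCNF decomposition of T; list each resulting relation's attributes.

{A, B, C, E}; {A, D}

Candidate keys of the original relation: {A, B}, {A, C, E}, {B, D}, {C, D, E}.
Within {A, B, C, D, E}: {A}⁺ ∩ {A, B, C, D, E} = {A, D}, not the whole set, so A → D violates BCNF; decompose into {A, D} and {A, B, C, E}.
{A, D} has no BCNF violation.
{A, B, C, E} has no BCNF violation.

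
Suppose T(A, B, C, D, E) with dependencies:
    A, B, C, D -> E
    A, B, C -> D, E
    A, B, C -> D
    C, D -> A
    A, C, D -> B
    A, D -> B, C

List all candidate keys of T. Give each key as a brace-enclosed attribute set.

Closure of {A, D} is {A, B, C, D, E}, the whole schema; {A, D} is a candidate key.
Closure of {C, D} is {A, B, C, D, E}, the whole schema; {C, D} is a candidate key.
Closure of {A, B, C} is {A, B, C, D, E}, the whole schema; {A, B, C} is a candidate key.
No proper subset of any of these is a key, and no other minimal superkey exists.

{A, B, C}, {A, D}, {C, D}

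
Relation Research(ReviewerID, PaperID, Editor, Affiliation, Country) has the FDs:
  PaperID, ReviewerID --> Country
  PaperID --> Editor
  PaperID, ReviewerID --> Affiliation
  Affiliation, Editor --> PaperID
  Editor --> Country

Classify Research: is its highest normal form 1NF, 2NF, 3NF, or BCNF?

Candidate keys: {Affiliation, Editor, ReviewerID}, {PaperID, ReviewerID}. Prime attributes: {Affiliation, Editor, PaperID, ReviewerID}.
PaperID --> Editor: {PaperID}⁺ = {Country, Editor, PaperID}, which is not all of the attributes, so the left side is not a superkey — BCNF is violated.
Editor --> Country has non-prime {Country} on the right and a non-superkey on the left, so 3NF fails.
Since {PaperID} ⊂ {PaperID, ReviewerID} and {PaperID}⁺ ⊇ {Country} with {Country} non-prime, there is a partial dependency; 2NF fails.

1NF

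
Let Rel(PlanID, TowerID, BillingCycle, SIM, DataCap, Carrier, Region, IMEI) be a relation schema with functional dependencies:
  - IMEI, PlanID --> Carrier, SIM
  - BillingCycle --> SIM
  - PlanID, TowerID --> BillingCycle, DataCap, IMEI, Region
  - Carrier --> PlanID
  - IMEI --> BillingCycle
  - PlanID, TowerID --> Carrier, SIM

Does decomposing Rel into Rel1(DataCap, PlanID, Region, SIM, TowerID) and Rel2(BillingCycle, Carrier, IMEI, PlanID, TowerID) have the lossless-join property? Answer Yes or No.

Common attributes: {PlanID, TowerID}; their closure is {BillingCycle, Carrier, DataCap, IMEI, PlanID, Region, SIM, TowerID}.
Since Rel1 ⊆ {BillingCycle, Carrier, DataCap, IMEI, PlanID, Region, SIM, TowerID}, the intersection is a superkey of Rel1; the decomposition is lossless.

Yes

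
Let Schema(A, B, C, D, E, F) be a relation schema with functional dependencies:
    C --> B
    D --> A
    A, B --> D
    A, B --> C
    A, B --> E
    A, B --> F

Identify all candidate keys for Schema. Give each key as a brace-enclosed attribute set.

{A, B}, {A, C}, {B, D}, {C, D}

{A, B} is a candidate key since {A, B}⁺ = {A, B, C, D, E, F} covers every attribute.
{A, C} is a candidate key since {A, C}⁺ = {A, B, C, D, E, F} covers every attribute.
{B, D} is a candidate key since {B, D}⁺ = {A, B, C, D, E, F} covers every attribute.
{C, D} is a candidate key since {C, D}⁺ = {A, B, C, D, E, F} covers every attribute.
No proper subset of any of these is a key, and no other minimal superkey exists.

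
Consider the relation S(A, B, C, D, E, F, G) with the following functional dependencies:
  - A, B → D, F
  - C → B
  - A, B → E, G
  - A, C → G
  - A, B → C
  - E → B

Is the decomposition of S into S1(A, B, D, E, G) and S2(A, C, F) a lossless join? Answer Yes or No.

The shared attributes are {A} and {A}⁺ = {A}.
S1 ⊄ {A} and S2 ⊄ {A}, so the split is lossy.

No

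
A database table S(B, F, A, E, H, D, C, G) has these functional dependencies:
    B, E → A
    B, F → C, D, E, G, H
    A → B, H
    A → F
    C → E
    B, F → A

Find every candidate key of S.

Closure of {A} is {A, B, C, D, E, F, G, H}, the whole schema; {A} is a candidate key.
Closure of {B, C} is {A, B, C, D, E, F, G, H}, the whole schema; {B, C} is a candidate key.
Closure of {B, E} is {A, B, C, D, E, F, G, H}, the whole schema; {B, E} is a candidate key.
Closure of {B, F} is {A, B, C, D, E, F, G, H}, the whole schema; {B, F} is a candidate key.
These are minimal and exhaustive — every other superkey contains one of them.

{A}, {B, C}, {B, E}, {B, F}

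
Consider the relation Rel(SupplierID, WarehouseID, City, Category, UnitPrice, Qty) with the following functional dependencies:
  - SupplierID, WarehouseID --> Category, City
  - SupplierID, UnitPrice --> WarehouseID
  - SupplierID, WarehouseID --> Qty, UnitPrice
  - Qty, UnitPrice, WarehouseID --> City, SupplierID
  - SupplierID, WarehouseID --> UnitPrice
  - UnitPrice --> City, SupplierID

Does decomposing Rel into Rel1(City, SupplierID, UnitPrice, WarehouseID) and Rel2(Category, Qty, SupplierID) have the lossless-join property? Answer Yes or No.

The shared attributes are {SupplierID} and {SupplierID}⁺ = {SupplierID}.
Rel1 ⊄ {SupplierID} and Rel2 ⊄ {SupplierID}, so the split is lossy.

No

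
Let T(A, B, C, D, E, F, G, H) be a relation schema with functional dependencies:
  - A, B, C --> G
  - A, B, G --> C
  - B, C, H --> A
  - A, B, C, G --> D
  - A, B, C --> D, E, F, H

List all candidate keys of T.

No FD produces {B}, so it must be in every candidate key.
{A, B, C} is a candidate key since {A, B, C}⁺ = {A, B, C, D, E, F, G, H} covers every attribute.
{A, B, G} is a candidate key since {A, B, G}⁺ = {A, B, C, D, E, F, G, H} covers every attribute.
{B, C, H} is a candidate key since {B, C, H}⁺ = {A, B, C, D, E, F, G, H} covers every attribute.
Any other superkey properly contains one of these, so there are no further candidate keys.

{A, B, C}, {A, B, G}, {B, C, H}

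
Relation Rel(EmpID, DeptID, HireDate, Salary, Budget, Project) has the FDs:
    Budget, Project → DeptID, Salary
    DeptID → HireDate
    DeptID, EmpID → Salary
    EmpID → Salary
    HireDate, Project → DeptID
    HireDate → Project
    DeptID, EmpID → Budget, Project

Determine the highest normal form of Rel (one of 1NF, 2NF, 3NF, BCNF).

1NF

Candidate keys: {Budget, EmpID, Project}, {DeptID, EmpID}, {EmpID, HireDate}. Prime attributes: {Budget, DeptID, EmpID, HireDate, Project}.
Budget, Project → DeptID, Salary breaks BCNF: {Budget, Project}⁺ = {Budget, DeptID, HireDate, Project, Salary}, so {Budget, Project} is not a superkey.
Budget, Project → DeptID, Salary determines the non-prime attribute {Salary} from a non-superkey — 3NF is violated.
The proper key subset {EmpID} of {DeptID, EmpID} determines non-prime {Salary}, so the relation is not even in 2NF.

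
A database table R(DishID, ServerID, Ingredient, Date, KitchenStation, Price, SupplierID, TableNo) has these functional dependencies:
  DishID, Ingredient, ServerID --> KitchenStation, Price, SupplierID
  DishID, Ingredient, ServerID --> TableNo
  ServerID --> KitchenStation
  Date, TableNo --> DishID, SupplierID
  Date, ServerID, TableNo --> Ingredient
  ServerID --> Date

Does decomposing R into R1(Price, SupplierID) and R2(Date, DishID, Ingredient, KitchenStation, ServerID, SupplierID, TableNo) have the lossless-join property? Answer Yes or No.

No

The shared attributes are {SupplierID} and {SupplierID}⁺ = {SupplierID}.
The closure covers neither R1 nor R2 entirely; the join is not lossless.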